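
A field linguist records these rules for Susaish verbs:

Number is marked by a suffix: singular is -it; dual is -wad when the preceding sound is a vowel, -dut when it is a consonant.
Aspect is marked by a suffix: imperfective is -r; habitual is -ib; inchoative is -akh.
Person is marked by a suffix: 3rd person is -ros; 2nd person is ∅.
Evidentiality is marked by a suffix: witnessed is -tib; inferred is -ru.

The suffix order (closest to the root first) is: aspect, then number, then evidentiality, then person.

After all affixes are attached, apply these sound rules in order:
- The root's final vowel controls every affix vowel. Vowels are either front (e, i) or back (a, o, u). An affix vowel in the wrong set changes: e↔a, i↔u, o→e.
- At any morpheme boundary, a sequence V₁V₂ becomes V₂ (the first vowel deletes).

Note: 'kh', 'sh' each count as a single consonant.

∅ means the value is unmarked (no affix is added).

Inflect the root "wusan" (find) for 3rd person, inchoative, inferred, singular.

wusanakhutruros

Attach aspect inchoative -akh → wusanakh.
Attach number singular -it → wusanakhit.
Attach evidentiality inferred -ru → wusanakhitru.
Attach person 3rd person -ros → wusanakhitruros.
Apply vowel harmony: wusanakhitruros → wusanakhutruros.
Vowel deletion: no change.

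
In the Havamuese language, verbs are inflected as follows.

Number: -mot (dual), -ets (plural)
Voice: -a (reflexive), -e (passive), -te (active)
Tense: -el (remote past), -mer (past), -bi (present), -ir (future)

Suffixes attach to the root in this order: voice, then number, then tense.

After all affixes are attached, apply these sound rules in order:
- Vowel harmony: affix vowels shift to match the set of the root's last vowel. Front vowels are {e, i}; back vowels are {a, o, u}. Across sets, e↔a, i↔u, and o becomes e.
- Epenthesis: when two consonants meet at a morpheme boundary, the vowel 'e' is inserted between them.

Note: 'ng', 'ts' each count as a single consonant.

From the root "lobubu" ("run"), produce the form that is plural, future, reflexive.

Attach voice reflexive -a → lobubua.
Attach number plural -ets → lobubuaets.
Attach tense future -ir → lobubuaetsir.
Apply vowel harmony: lobubuaetsir → lobubuaatsur.
Epenthesis: no change.

lobubuaatsur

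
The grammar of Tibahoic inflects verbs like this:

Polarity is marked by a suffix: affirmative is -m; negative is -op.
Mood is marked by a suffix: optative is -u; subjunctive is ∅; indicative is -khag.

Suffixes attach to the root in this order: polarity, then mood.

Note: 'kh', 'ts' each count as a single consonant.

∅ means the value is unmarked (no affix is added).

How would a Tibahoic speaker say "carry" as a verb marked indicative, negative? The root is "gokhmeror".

gokhmeroropkhag

Attach polarity negative -op → gokhmerorop.
Attach mood indicative -khag → gokhmeroropkhag.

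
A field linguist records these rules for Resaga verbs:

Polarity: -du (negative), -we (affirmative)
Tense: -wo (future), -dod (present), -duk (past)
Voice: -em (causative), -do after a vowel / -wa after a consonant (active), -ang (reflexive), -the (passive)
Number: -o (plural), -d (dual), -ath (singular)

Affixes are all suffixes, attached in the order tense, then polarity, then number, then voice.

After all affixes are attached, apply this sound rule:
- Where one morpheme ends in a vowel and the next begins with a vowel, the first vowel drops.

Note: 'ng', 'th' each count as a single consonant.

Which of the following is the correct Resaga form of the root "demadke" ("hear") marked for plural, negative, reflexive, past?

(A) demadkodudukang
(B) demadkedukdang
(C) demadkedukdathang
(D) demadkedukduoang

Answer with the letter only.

B

Attach tense past -duk → demadkeduk.
Attach polarity negative -du → demadkedukdu.
Attach number plural -o → demadkedukduo.
Attach voice reflexive -ang → demadkedukduoang.
Apply vowel deletion: demadkedukduoang → demadkedukdang.
So the correct form is demadkedukdang, option (B).
(A) demadkodudukang is wrong: it has the affixes in the wrong order.
(D) demadkedukduoang is wrong: it fails to apply the sound rule(s).
(C) demadkedukdathang is wrong: it uses singular instead of plural for number.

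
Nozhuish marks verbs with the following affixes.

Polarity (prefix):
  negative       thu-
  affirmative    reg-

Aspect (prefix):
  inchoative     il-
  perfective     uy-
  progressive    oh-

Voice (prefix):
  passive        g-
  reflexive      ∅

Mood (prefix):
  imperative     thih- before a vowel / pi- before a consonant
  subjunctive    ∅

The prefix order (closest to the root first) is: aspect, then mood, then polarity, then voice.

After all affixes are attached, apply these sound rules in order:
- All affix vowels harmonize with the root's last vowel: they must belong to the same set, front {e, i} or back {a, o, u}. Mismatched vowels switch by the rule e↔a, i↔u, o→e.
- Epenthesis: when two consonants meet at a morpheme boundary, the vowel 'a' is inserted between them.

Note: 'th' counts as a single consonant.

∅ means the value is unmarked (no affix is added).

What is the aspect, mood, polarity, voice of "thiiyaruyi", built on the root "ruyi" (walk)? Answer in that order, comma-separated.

perfective, subjunctive, negative, reflexive

Segment: thu-uy-ruyi.
aspect: uy- → perfective.
mood: ∅ → subjunctive.
polarity: thu- → negative.
voice: ∅ → reflexive.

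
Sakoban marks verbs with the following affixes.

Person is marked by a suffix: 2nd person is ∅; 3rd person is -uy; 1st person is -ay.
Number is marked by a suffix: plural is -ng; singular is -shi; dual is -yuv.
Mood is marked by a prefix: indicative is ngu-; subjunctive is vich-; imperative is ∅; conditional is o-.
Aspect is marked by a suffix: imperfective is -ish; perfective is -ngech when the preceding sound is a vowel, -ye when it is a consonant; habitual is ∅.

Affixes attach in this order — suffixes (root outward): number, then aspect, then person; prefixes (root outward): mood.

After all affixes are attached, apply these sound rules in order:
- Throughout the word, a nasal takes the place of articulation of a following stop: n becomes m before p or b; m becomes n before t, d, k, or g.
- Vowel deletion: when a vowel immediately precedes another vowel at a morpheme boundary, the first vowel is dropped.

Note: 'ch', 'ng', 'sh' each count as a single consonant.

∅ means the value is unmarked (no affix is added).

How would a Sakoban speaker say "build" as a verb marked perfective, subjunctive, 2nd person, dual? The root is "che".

vichcheyuvye

Attach number dual -yuv → cheyuv.
Attach aspect perfective -ye (after consonant 'v') → cheyuvye.
person = 2nd person: zero marking, form stays cheyuvye.
Attach mood subjunctive vich- → vichcheyuvye.
Nasal assimilation: no change.
Vowel deletion: no change.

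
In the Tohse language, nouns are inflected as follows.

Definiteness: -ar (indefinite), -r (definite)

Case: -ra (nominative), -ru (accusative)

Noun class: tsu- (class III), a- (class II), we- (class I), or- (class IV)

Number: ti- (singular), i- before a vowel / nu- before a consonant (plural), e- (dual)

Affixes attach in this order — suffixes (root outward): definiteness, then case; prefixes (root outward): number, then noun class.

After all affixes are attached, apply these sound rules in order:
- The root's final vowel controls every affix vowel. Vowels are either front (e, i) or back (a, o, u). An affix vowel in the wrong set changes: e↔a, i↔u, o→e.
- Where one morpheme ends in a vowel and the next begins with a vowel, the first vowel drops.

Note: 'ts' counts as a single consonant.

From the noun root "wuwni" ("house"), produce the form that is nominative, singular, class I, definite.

Attach definiteness definite -r → wuwnir.
Attach case nominative -ra → wuwnirra.
Attach number singular ti- → tiwuwnirra.
Attach noun class class I we- → wetiwuwnirra.
Apply vowel harmony: wetiwuwnirra → wetiwuwnirre.
Vowel deletion: no change.

wetiwuwnirre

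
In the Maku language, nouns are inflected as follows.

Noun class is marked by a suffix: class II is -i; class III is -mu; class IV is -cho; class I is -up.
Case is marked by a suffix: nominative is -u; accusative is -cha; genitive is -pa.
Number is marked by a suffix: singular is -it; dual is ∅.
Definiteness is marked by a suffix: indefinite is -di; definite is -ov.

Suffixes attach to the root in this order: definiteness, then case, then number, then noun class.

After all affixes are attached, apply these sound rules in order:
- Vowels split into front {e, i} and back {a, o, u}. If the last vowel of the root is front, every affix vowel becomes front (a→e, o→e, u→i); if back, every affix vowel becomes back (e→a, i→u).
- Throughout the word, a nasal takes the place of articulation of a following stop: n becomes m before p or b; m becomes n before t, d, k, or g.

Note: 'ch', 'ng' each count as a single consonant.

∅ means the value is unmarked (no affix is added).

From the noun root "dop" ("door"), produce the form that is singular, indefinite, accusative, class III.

Attach definiteness indefinite -di → dopdi.
Attach case accusative -cha → dopdicha.
Attach number singular -it → dopdichait.
Attach noun class class III -mu → dopdichaitmu.
Apply vowel harmony: dopdichaitmu → dopduchautmu.
Nasal assimilation: no change.

dopduchautmu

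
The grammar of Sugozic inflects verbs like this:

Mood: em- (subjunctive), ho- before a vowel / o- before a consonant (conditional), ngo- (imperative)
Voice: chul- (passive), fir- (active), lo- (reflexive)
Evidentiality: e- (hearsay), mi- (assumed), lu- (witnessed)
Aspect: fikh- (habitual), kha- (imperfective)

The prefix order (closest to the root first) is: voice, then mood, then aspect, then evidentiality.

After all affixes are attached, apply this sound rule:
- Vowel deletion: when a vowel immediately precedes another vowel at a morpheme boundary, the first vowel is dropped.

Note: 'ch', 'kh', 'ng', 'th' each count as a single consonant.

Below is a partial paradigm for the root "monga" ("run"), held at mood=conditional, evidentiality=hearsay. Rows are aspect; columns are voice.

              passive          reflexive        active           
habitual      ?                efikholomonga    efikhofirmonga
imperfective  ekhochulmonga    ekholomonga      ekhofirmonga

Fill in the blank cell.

efikhochulmonga

Attach voice passive chul- → chulmonga.
Attach mood conditional o- (before consonant 'ch') → ochulmonga.
Attach aspect habitual fikh- → fikhochulmonga.
Attach evidentiality hearsay e- → efikhochulmonga.
Vowel deletion: no change.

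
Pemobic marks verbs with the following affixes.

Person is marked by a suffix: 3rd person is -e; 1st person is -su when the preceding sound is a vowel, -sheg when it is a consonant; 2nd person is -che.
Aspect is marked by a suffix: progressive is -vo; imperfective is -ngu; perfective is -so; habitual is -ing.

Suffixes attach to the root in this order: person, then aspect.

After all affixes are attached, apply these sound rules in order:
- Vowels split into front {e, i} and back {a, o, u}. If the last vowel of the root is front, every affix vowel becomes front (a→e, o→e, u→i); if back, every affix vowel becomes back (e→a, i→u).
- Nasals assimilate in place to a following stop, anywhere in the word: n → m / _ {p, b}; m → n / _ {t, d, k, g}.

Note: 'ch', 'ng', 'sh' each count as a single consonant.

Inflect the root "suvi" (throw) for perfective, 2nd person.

Attach person 2nd person -che → suviche.
Attach aspect perfective -so → suvicheso.
Apply vowel harmony: suvicheso → suvichese.
Nasal assimilation: no change.

suvichese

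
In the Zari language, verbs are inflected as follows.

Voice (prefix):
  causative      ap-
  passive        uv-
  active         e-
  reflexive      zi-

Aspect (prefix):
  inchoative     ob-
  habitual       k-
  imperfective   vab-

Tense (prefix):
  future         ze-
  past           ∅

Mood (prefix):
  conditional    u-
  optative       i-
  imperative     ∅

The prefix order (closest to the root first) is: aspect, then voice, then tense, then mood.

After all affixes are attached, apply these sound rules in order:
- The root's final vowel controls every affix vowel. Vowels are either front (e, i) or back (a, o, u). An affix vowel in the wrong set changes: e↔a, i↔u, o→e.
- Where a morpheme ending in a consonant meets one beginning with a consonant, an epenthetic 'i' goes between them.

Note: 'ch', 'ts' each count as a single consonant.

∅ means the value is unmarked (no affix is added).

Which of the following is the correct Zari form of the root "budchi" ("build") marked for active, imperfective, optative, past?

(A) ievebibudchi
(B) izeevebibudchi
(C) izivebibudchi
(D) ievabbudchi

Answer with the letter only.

A

Attach aspect imperfective vab- → vabbudchi.
Attach voice active e- → evabbudchi.
tense = past: zero marking, form stays evabbudchi.
Attach mood optative i- → ievabbudchi.
Apply vowel harmony: ievabbudchi → ievebbudchi.
Apply epenthesis: ievebbudchi → ievebibudchi.
So the correct form is ievebibudchi, option (A).
(D) ievabbudchi is wrong: it fails to apply the sound rule(s).
(C) izivebibudchi is wrong: it uses reflexive instead of active for voice.
(B) izeevebibudchi is wrong: it uses future instead of past for tense.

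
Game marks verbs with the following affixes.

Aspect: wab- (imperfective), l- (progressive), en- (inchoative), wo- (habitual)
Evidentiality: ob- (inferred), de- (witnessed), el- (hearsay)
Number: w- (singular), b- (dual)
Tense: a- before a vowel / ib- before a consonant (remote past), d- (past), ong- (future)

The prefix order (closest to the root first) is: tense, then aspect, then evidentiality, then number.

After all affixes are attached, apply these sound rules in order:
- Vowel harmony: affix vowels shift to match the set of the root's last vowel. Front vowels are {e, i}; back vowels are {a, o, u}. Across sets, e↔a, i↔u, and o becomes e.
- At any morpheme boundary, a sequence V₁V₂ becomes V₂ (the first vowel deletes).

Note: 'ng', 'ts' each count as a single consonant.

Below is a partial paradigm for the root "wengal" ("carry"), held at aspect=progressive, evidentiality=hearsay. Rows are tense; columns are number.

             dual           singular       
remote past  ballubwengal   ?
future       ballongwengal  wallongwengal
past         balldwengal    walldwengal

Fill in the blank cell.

wallubwengal

Attach tense remote past ib- (before consonant 'w') → ibwengal.
Attach aspect progressive l- → libwengal.
Attach evidentiality hearsay el- → ellibwengal.
Attach number singular w- → wellibwengal.
Apply vowel harmony: wellibwengal → wallubwengal.
Vowel deletion: no change.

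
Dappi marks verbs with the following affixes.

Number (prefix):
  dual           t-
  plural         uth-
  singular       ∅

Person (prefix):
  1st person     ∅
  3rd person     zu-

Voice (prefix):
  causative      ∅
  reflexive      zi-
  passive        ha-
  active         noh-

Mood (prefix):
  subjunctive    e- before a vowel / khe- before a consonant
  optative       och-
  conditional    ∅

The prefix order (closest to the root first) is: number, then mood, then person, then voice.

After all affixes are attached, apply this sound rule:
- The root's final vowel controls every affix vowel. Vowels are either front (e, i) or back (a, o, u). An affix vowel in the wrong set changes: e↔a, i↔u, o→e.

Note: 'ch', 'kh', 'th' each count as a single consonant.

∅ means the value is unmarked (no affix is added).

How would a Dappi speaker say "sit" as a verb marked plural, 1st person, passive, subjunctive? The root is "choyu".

haauthchoyu

Attach number plural uth- → uthchoyu.
Attach mood subjunctive e- (before vowel 'u') → euthchoyu.
person = 1st person: zero marking, form stays euthchoyu.
Attach voice passive ha- → haeuthchoyu.
Apply vowel harmony: haeuthchoyu → haauthchoyu.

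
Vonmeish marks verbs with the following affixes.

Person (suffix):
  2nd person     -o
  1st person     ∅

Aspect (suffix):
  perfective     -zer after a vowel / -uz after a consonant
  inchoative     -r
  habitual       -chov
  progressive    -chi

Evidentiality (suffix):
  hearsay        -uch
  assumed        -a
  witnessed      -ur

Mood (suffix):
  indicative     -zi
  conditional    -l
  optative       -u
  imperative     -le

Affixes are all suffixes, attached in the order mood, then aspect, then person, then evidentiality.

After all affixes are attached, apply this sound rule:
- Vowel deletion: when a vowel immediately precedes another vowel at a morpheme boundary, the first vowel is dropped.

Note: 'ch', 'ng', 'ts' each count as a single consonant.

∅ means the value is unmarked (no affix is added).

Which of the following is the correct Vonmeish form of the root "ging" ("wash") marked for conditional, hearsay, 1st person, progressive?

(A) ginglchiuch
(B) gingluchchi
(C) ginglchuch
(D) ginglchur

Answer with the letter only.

Attach mood conditional -l → gingl.
Attach aspect progressive -chi → ginglchi.
person = 1st person: zero marking, form stays ginglchi.
Attach evidentiality hearsay -uch → ginglchiuch.
Apply vowel deletion: ginglchiuch → ginglchuch.
So the correct form is ginglchuch, option (C).
(B) gingluchchi is wrong: it has the affixes in the wrong order.
(D) ginglchur is wrong: it uses witnessed instead of hearsay for evidentiality.
(A) ginglchiuch is wrong: it fails to apply the sound rule(s).

C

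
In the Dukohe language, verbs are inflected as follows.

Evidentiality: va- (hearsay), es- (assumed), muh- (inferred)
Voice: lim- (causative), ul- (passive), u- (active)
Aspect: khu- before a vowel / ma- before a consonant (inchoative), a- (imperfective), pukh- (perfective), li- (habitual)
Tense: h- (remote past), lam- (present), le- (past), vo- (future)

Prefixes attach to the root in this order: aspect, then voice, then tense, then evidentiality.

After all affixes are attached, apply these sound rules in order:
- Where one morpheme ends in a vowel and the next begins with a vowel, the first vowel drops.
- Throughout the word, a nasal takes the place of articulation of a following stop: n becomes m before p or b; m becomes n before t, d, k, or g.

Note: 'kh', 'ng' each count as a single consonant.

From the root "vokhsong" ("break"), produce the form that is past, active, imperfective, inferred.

muhlavokhsong

Attach aspect imperfective a- → avokhsong.
Attach voice active u- → uavokhsong.
Attach tense past le- → leuavokhsong.
Attach evidentiality inferred muh- → muhleuavokhsong.
Apply vowel deletion: muhleuavokhsong → muhlavokhsong.
Nasal assimilation: no change.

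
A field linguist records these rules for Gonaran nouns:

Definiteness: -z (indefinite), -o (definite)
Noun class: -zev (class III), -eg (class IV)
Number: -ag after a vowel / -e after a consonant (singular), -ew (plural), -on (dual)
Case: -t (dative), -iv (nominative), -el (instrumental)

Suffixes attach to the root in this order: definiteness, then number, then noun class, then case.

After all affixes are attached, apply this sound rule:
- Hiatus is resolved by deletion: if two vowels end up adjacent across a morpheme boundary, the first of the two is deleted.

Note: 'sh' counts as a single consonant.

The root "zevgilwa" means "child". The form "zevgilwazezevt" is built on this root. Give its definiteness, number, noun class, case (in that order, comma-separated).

indefinite, singular, class III, dative

Segment: zevgilwa-z-e-zev-t.
definiteness: -z → indefinite.
number: -ag/e → singular.
noun class: -zev → class III.
case: -t → dative.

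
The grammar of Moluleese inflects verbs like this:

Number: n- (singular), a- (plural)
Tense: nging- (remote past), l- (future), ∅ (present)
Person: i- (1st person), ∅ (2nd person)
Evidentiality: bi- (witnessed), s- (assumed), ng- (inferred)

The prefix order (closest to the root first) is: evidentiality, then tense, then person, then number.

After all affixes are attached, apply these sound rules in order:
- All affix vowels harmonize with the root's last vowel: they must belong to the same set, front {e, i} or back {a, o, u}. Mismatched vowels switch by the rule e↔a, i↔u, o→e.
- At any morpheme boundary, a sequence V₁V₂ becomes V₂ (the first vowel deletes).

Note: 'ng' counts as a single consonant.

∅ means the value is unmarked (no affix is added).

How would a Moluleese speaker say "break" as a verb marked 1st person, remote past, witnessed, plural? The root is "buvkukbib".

ingingbibuvkukbib

Attach evidentiality witnessed bi- → bibuvkukbib.
Attach tense remote past nging- → ngingbibuvkukbib.
Attach person 1st person i- → ingingbibuvkukbib.
Attach number plural a- → aingingbibuvkukbib.
Apply vowel harmony: aingingbibuvkukbib → eingingbibuvkukbib.
Apply vowel deletion: eingingbibuvkukbib → ingingbibuvkukbib.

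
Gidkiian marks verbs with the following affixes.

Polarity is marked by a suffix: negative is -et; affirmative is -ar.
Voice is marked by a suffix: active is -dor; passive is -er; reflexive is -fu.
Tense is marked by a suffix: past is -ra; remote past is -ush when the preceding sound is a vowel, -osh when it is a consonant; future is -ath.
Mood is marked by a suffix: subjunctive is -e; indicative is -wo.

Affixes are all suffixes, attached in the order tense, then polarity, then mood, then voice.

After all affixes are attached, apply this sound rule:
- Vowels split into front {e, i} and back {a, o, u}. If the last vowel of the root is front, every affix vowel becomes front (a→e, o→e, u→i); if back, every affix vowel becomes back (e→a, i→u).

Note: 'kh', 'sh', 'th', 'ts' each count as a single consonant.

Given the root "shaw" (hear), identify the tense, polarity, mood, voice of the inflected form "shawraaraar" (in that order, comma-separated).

Segment: shaw-ra-ar-e-er.
tense: -ra → past.
polarity: -ar → affirmative.
mood: -e → subjunctive.
voice: -er → passive.

past, affirmative, subjunctive, passive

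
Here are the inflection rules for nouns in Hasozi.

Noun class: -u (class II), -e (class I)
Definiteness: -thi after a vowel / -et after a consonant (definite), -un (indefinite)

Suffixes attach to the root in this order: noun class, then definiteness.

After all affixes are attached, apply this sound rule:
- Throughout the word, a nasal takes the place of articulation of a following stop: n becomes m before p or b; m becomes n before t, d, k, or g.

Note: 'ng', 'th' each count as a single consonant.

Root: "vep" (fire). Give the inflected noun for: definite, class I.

vepethi

Attach noun class class I -e → vepe.
Attach definiteness definite -thi (after vowel 'e') → vepethi.
Nasal assimilation: no change.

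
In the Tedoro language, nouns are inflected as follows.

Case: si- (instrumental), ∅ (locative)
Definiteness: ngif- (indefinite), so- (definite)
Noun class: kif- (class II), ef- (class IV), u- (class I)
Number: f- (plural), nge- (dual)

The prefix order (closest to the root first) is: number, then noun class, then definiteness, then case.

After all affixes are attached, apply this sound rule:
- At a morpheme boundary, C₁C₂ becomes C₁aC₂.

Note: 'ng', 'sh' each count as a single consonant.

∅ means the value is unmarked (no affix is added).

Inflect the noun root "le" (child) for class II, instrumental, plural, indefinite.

Attach number plural f- → fle.
Attach noun class class II kif- → kiffle.
Attach definiteness indefinite ngif- → ngifkiffle.
Attach case instrumental si- → singifkiffle.
Apply epenthesis: singifkiffle → singifakifafale.

singifakifafale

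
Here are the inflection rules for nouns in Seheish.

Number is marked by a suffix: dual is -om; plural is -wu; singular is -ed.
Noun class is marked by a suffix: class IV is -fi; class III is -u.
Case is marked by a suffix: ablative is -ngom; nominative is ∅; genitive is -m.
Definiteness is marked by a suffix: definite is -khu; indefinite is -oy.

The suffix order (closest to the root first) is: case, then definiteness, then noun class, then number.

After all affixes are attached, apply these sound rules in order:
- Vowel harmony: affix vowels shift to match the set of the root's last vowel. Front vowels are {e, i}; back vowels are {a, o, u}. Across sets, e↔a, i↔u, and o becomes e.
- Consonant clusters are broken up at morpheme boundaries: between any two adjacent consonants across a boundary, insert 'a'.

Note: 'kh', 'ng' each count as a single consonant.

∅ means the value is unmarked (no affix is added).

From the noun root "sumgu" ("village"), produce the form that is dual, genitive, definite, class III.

sumgumakhuuom

Attach case genitive -m → sumgum.
Attach definiteness definite -khu → sumgumkhu.
Attach noun class class III -u → sumgumkhuu.
Attach number dual -om → sumgumkhuuom.
Vowel harmony: no change.
Apply epenthesis: sumgumkhuuom → sumgumakhuuom.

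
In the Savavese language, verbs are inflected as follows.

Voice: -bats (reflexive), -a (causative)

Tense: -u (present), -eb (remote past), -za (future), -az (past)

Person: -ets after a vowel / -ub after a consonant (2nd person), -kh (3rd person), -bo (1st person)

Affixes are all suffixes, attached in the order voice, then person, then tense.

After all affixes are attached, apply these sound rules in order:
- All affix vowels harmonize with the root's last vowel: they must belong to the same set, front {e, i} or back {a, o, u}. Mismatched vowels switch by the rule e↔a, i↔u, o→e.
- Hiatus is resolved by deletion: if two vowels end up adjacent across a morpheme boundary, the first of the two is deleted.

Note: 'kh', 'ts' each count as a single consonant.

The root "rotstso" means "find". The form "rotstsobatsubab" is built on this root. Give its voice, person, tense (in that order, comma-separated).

Segment: rotstso-bats-ub-eb.
voice: -bats → reflexive.
person: -ets/ub → 2nd person.
tense: -eb → remote past.

reflexive, 2nd person, remote past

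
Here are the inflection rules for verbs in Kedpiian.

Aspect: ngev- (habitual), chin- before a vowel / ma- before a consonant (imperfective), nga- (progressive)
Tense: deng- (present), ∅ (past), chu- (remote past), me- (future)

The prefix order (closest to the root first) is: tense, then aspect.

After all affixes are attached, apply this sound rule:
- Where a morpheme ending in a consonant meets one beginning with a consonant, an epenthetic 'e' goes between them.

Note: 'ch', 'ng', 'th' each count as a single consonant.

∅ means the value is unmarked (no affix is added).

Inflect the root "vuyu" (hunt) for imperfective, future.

mamevuyu

Attach tense future me- → mevuyu.
Attach aspect imperfective ma- (before consonant 'm') → mamevuyu.
Epenthesis: no change.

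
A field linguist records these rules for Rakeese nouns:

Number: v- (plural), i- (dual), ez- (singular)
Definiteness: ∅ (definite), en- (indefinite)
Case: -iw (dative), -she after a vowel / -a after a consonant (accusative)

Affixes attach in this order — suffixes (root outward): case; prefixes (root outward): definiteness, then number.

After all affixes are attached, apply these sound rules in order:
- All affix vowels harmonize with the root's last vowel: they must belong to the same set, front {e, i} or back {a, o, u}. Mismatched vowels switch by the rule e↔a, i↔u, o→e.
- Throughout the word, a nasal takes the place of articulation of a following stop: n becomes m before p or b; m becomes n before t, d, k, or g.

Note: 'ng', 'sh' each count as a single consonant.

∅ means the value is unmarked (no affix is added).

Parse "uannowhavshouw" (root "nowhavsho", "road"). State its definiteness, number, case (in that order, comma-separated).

indefinite, dual, dative

Segment: i-en-nowhavsho-iw.
definiteness: en- → indefinite.
number: i- → dual.
case: -iw → dative.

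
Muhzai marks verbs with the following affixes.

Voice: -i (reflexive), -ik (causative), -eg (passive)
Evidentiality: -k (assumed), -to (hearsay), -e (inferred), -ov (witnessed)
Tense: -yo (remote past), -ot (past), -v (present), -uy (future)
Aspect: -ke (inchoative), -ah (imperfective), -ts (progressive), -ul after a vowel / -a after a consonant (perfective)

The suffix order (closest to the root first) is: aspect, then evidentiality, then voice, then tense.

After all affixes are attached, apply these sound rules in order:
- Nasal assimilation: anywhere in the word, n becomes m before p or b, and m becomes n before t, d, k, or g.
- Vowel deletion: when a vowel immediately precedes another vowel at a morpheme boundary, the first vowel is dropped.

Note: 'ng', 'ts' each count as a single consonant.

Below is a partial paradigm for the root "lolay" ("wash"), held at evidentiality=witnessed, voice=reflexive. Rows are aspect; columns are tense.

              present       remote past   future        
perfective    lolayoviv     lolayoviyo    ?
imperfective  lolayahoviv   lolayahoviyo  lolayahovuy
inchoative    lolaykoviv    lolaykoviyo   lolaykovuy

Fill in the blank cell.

Attach aspect perfective -a (after consonant 'y') → lolaya.
Attach evidentiality witnessed -ov → lolayaov.
Attach voice reflexive -i → lolayaovi.
Attach tense future -uy → lolayaoviuy.
Nasal assimilation: no change.
Apply vowel deletion: lolayaoviuy → lolayovuy.

lolayovuy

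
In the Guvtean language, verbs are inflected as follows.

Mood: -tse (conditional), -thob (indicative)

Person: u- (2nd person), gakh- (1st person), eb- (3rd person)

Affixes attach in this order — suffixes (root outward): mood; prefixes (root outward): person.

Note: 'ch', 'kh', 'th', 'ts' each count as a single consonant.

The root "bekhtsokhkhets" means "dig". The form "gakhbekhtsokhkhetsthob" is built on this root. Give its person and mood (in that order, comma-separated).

1st person, indicative

Segment: gakh-bekhtsokhkhets-thob.
person: gakh- → 1st person.
mood: -thob → indicative.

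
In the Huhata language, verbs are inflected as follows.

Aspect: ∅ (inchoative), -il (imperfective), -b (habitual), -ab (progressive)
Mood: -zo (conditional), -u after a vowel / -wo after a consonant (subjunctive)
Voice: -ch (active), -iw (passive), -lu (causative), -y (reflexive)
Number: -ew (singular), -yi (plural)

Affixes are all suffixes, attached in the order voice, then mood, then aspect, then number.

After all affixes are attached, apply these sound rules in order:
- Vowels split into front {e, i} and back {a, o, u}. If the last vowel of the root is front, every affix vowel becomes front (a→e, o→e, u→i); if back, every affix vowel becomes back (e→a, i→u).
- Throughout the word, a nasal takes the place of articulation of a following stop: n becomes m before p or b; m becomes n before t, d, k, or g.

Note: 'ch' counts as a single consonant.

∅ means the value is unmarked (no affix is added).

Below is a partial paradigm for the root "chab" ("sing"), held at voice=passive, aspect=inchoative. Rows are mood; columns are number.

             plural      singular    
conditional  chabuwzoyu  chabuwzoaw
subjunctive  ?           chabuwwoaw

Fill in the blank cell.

Attach voice passive -iw → chabiw.
Attach mood subjunctive -wo (after consonant 'w') → chabiwwo.
aspect = inchoative: zero marking, form stays chabiwwo.
Attach number plural -yi → chabiwwoyi.
Apply vowel harmony: chabiwwoyi → chabuwwoyu.
Nasal assimilation: no change.

chabuwwoyu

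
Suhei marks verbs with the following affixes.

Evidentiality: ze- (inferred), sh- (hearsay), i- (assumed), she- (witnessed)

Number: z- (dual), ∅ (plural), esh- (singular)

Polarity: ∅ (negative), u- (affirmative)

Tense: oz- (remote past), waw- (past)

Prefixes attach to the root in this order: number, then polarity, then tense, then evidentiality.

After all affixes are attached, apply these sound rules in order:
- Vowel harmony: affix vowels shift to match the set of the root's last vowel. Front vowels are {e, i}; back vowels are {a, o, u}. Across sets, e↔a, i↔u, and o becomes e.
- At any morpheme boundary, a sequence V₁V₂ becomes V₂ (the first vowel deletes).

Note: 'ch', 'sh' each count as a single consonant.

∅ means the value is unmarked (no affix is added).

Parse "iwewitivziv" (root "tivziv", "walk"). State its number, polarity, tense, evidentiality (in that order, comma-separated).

plural, affirmative, past, assumed

Segment: i-waw-u-tivziv.
number: ∅ → plural.
polarity: u- → affirmative.
tense: waw- → past.
evidentiality: i- → assumed.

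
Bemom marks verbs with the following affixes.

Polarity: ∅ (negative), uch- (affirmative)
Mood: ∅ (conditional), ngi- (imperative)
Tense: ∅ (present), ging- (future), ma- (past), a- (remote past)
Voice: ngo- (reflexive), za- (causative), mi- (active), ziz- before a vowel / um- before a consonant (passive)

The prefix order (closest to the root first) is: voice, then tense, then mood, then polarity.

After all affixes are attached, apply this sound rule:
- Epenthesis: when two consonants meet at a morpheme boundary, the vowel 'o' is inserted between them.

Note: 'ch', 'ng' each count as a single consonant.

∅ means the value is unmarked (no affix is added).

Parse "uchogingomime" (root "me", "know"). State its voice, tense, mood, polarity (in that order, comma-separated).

Segment: uch-ging-mi-me.
voice: mi- → active.
tense: ging- → future.
mood: ∅ → conditional.
polarity: uch- → affirmative.

active, future, conditional, affirmative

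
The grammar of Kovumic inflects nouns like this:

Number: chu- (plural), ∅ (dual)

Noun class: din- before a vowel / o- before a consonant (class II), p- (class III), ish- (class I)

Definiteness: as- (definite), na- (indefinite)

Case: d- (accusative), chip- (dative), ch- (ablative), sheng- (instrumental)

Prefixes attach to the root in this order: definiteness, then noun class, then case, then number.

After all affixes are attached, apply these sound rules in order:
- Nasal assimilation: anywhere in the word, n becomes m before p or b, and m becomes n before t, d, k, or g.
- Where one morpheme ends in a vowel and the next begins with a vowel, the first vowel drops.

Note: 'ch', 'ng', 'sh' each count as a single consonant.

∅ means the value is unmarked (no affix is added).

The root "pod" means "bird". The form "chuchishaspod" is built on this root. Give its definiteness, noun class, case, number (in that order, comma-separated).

Segment: chu-ch-ish-as-pod.
definiteness: as- → definite.
noun class: ish- → class I.
case: ch- → ablative.
number: chu- → plural.

definite, class I, ablative, plural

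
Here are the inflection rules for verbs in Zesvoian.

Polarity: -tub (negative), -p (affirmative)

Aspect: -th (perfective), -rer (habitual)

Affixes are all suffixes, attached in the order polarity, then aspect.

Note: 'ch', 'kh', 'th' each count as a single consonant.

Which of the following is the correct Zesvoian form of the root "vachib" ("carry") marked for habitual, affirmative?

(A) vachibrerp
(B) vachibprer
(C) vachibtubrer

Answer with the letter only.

Attach polarity affirmative -p → vachibp.
Attach aspect habitual -rer → vachibprer.
So the correct form is vachibprer, option (B).
(A) vachibrerp is wrong: it has the affixes in the wrong order.
(C) vachibtubrer is wrong: it uses negative instead of affirmative for polarity.

B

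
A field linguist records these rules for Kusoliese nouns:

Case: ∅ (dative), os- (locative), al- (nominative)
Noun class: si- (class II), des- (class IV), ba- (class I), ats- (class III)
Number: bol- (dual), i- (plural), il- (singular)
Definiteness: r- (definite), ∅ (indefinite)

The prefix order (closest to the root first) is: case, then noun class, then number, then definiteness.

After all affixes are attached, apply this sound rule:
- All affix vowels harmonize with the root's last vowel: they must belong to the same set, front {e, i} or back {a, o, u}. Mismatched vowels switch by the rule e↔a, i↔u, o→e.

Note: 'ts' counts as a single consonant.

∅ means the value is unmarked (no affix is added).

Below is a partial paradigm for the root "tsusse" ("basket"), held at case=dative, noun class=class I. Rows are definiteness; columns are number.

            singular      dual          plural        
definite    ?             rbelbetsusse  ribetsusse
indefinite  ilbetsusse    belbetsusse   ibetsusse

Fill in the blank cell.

rilbetsusse

case = dative: zero marking, form stays tsusse.
Attach noun class class I ba- → batsusse.
Attach number singular il- → ilbatsusse.
Attach definiteness definite r- → rilbatsusse.
Apply vowel harmony: rilbatsusse → rilbetsusse.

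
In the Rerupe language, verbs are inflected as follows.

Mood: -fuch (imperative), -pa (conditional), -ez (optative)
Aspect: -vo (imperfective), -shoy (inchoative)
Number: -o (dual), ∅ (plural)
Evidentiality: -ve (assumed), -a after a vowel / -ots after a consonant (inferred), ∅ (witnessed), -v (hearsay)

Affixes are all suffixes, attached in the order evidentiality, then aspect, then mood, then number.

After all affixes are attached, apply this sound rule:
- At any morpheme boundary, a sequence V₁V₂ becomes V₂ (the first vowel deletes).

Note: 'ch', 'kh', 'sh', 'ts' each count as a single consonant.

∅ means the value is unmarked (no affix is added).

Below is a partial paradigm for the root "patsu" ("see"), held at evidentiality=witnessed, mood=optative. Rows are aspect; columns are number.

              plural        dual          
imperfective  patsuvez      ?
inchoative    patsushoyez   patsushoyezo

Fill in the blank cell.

patsuvezo

evidentiality = witnessed: zero marking, form stays patsu.
Attach aspect imperfective -vo → patsuvo.
Attach mood optative -ez → patsuvoez.
Attach number dual -o → patsuvoezo.
Apply vowel deletion: patsuvoezo → patsuvezo.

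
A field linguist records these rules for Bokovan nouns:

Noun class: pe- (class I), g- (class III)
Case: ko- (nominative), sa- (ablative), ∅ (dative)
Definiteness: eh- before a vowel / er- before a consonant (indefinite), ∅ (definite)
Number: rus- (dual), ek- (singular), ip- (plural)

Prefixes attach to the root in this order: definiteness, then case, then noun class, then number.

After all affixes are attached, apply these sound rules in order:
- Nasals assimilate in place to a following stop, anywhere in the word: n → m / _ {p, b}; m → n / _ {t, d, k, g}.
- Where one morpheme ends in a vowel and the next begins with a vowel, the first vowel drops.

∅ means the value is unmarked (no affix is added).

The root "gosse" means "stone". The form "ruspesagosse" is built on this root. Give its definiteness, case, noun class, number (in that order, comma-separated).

Segment: rus-pe-sa-gosse.
definiteness: ∅ → definite.
case: sa- → ablative.
noun class: pe- → class I.
number: rus- → dual.

definite, ablative, class I, dual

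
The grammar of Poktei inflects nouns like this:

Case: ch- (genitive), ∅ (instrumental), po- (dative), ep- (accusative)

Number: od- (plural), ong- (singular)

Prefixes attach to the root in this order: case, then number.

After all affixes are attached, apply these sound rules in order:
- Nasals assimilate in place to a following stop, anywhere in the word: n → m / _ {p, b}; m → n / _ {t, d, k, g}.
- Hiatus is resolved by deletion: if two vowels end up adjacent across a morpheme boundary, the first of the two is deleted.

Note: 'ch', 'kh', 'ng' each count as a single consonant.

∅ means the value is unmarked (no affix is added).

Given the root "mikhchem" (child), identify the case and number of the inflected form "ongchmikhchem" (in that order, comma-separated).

Segment: ong-ch-mikhchem.
case: ch- → genitive.
number: ong- → singular.

genitive, singular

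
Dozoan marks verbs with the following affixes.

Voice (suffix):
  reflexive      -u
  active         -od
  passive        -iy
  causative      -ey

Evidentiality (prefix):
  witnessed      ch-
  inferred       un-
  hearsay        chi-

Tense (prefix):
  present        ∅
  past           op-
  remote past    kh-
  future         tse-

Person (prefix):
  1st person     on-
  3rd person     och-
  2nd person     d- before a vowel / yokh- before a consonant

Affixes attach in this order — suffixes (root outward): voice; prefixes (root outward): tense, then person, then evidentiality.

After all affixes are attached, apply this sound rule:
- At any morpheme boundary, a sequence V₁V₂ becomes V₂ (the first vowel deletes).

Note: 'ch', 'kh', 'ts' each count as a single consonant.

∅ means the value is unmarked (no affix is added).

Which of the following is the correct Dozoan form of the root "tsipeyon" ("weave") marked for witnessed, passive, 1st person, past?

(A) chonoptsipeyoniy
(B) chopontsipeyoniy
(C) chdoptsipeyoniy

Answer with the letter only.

Attach tense past op- → optsipeyon.
Attach voice passive -iy → optsipeyoniy.
Attach person 1st person on- → onoptsipeyoniy.
Attach evidentiality witnessed ch- → chonoptsipeyoniy.
Vowel deletion: no change.
So the correct form is chonoptsipeyoniy, option (A).
(C) chdoptsipeyoniy is wrong: it uses 2nd person instead of 1st person for person.
(B) chopontsipeyoniy is wrong: it has the affixes in the wrong order.

A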